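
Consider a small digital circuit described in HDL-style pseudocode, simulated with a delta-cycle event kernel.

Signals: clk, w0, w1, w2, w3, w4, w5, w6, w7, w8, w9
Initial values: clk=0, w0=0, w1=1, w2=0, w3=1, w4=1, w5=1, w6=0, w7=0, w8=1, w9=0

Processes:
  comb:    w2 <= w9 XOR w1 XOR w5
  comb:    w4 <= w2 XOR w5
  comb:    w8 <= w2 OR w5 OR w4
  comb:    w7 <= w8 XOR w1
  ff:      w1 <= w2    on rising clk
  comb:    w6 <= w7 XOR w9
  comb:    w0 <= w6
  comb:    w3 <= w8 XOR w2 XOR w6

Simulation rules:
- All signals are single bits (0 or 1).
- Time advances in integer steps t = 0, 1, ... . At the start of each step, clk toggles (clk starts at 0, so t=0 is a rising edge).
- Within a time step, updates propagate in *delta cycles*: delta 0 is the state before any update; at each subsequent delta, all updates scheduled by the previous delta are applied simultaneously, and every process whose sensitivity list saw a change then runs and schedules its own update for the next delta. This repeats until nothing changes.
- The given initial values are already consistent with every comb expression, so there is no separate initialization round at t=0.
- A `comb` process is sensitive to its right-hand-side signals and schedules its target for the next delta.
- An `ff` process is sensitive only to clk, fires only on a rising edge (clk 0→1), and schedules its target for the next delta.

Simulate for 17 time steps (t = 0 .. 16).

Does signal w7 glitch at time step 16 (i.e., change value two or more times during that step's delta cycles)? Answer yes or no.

t=0 Δ0: w4=1 w9=0 w3=1 w1=1 clk=0 w0=0 w6=0 w5=1 w2=0 w8=1 w7=0
  Δ1: clk:0→1
  Δ2: w1:1→0
  Δ3: w2:0→1, w7:0→1
  Δ4: w4:1→0, w3:1→0, w6:0→1
  Δ5: w3:0→1, w0:0→1
  (5Δ to stable)
t=1 Δ0: w4=0 w9=0 w3=1 w1=0 clk=1 w0=1 w6=1 w5=1 w2=1 w8=1 w7=1
  Δ1: clk:1→0
  (1Δ to stable)
t=2 Δ0: w4=0 w9=0 w3=1 w1=0 clk=0 w0=1 w6=1 w5=1 w2=1 w8=1 w7=1
  Δ1: clk:0→1
  Δ2: w1:0→1
  Δ3: w2:1→0, w7:1→0
  Δ4: w4:0→1, w3:1→0, w6:1→0
  Δ5: w3:0→1, w0:1→0
  (5Δ to stable)
t=3 Δ0: w4=1 w9=0 w3=1 w1=1 clk=1 w0=0 w6=0 w5=1 w2=0 w8=1 w7=0
  Δ1: clk:1→0
  (1Δ to stable)
t=4 Δ0: w4=1 w9=0 w3=1 w1=1 clk=0 w0=0 w6=0 w5=1 w2=0 w8=1 w7=0
  Δ1: clk:0→1
  Δ2: w1:1→0
  Δ3: w2:0→1, w7:0→1
  Δ4: w4:1→0, w3:1→0, w6:0→1
  Δ5: w3:0→1, w0:0→1
  (5Δ to stable)
t=5 Δ0: w4=0 w9=0 w3=1 w1=0 clk=1 w0=1 w6=1 w5=1 w2=1 w8=1 w7=1
  Δ1: clk:1→0
  (1Δ to stable)
t=6 Δ0: w4=0 w9=0 w3=1 w1=0 clk=0 w0=1 w6=1 w5=1 w2=1 w8=1 w7=1
  Δ1: clk:0→1
  Δ2: w1:0→1
  Δ3: w2:1→0, w7:1→0
  Δ4: w4:0→1, w3:1→0, w6:1→0
  Δ5: w3:0→1, w0:1→0
  (5Δ to stable)
t=7 Δ0: w4=1 w9=0 w3=1 w1=1 clk=1 w0=0 w6=0 w5=1 w2=0 w8=1 w7=0
  Δ1: clk:1→0
  (1Δ to stable)
t=8 Δ0: w4=1 w9=0 w3=1 w1=1 clk=0 w0=0 w6=0 w5=1 w2=0 w8=1 w7=0
  Δ1: clk:0→1
  Δ2: w1:1→0
  Δ3: w2:0→1, w7:0→1
  Δ4: w4:1→0, w3:1→0, w6:0→1
  Δ5: w3:0→1, w0:0→1
  (5Δ to stable)
t=9 Δ0: w4=0 w9=0 w3=1 w1=0 clk=1 w0=1 w6=1 w5=1 w2=1 w8=1 w7=1
  Δ1: clk:1→0
  (1Δ to stable)
t=10 Δ0: w4=0 w9=0 w3=1 w1=0 clk=0 w0=1 w6=1 w5=1 w2=1 w8=1 w7=1
  Δ1: clk:0→1
  Δ2: w1:0→1
  Δ3: w2:1→0, w7:1→0
  Δ4: w4:0→1, w3:1→0, w6:1→0
  Δ5: w3:0→1, w0:1→0
  (5Δ to stable)
t=11 Δ0: w4=1 w9=0 w3=1 w1=1 clk=1 w0=0 w6=0 w5=1 w2=0 w8=1 w7=0
  Δ1: clk:1→0
  (1Δ to stable)
t=12 Δ0: w4=1 w9=0 w3=1 w1=1 clk=0 w0=0 w6=0 w5=1 w2=0 w8=1 w7=0
  Δ1: clk:0→1
  Δ2: w1:1→0
  Δ3: w2:0→1, w7:0→1
  Δ4: w4:1→0, w3:1→0, w6:0→1
  Δ5: w3:0→1, w0:0→1
  (5Δ to stable)
t=13 Δ0: w4=0 w9=0 w3=1 w1=0 clk=1 w0=1 w6=1 w5=1 w2=1 w8=1 w7=1
  Δ1: clk:1→0
  (1Δ to stable)
t=14 Δ0: w4=0 w9=0 w3=1 w1=0 clk=0 w0=1 w6=1 w5=1 w2=1 w8=1 w7=1
  Δ1: clk:0→1
  Δ2: w1:0→1
  Δ3: w2:1→0, w7:1→0
  Δ4: w4:0→1, w3:1→0, w6:1→0
  Δ5: w3:0→1, w0:1→0
  (5Δ to stable)
t=15 Δ0: w4=1 w9=0 w3=1 w1=1 clk=1 w0=0 w6=0 w5=1 w2=0 w8=1 w7=0
  Δ1: clk:1→0
  (1Δ to stable)
t=16 Δ0: w4=1 w9=0 w3=1 w1=1 clk=0 w0=0 w6=0 w5=1 w2=0 w8=1 w7=0
  Δ1: clk:0→1
  Δ2: w1:1→0
  Δ3: w2:0→1, w7:0→1
  Δ4: w4:1→0, w3:1→0, w6:0→1
  Δ5: w3:0→1, w0:0→1
  (5Δ to stable)

no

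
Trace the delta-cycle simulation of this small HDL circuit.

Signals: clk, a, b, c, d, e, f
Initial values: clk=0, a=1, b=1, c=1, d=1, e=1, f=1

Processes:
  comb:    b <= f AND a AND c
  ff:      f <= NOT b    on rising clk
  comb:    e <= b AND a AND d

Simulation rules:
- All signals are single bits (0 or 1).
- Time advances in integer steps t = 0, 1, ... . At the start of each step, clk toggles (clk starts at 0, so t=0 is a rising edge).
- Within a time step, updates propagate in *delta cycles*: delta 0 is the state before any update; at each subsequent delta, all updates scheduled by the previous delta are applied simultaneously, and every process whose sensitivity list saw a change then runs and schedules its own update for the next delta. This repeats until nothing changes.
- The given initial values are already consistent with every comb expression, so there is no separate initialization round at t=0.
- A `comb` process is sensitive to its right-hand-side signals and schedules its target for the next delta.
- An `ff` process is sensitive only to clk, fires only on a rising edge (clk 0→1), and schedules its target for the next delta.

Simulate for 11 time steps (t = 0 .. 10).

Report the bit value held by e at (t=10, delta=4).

1

t0.Δ0 e=1 c=1 b=1 a=1 d=1 clk=0 f=1
t0.Δ1 e=1 c=1 b=1 a=1 d=1 clk=1 f=1
t0.Δ2 e=1 c=1 b=1 a=1 d=1 clk=1 f=0
t0.Δ3 e=1 c=1 b=0 a=1 d=1 clk=1 f=0
t0.Δ4 e=0 c=1 b=0 a=1 d=1 clk=1 f=0
t1.Δ0 e=0 c=1 b=0 a=1 d=1 clk=1 f=0
t1.Δ1 e=0 c=1 b=0 a=1 d=1 clk=0 f=0
t2.Δ0 e=0 c=1 b=0 a=1 d=1 clk=0 f=0
t2.Δ1 e=0 c=1 b=0 a=1 d=1 clk=1 f=0
t2.Δ2 e=0 c=1 b=0 a=1 d=1 clk=1 f=1
t2.Δ3 e=0 c=1 b=1 a=1 d=1 clk=1 f=1
t2.Δ4 e=1 c=1 b=1 a=1 d=1 clk=1 f=1
t3.Δ0 e=1 c=1 b=1 a=1 d=1 clk=1 f=1
t3.Δ1 e=1 c=1 b=1 a=1 d=1 clk=0 f=1
t4.Δ0 e=1 c=1 b=1 a=1 d=1 clk=0 f=1
t4.Δ1 e=1 c=1 b=1 a=1 d=1 clk=1 f=1
t4.Δ2 e=1 c=1 b=1 a=1 d=1 clk=1 f=0
t4.Δ3 e=1 c=1 b=0 a=1 d=1 clk=1 f=0
t4.Δ4 e=0 c=1 b=0 a=1 d=1 clk=1 f=0
t5.Δ0 e=0 c=1 b=0 a=1 d=1 clk=1 f=0
t5.Δ1 e=0 c=1 b=0 a=1 d=1 clk=0 f=0
t6.Δ0 e=0 c=1 b=0 a=1 d=1 clk=0 f=0
t6.Δ1 e=0 c=1 b=0 a=1 d=1 clk=1 f=0
t6.Δ2 e=0 c=1 b=0 a=1 d=1 clk=1 f=1
t6.Δ3 e=0 c=1 b=1 a=1 d=1 clk=1 f=1
t6.Δ4 e=1 c=1 b=1 a=1 d=1 clk=1 f=1
t7.Δ0 e=1 c=1 b=1 a=1 d=1 clk=1 f=1
t7.Δ1 e=1 c=1 b=1 a=1 d=1 clk=0 f=1
t8.Δ0 e=1 c=1 b=1 a=1 d=1 clk=0 f=1
t8.Δ1 e=1 c=1 b=1 a=1 d=1 clk=1 f=1
t8.Δ2 e=1 c=1 b=1 a=1 d=1 clk=1 f=0
t8.Δ3 e=1 c=1 b=0 a=1 d=1 clk=1 f=0
t8.Δ4 e=0 c=1 b=0 a=1 d=1 clk=1 f=0
t9.Δ0 e=0 c=1 b=0 a=1 d=1 clk=1 f=0
t9.Δ1 e=0 c=1 b=0 a=1 d=1 clk=0 f=0
t10.Δ0 e=0 c=1 b=0 a=1 d=1 clk=0 f=0
t10.Δ1 e=0 c=1 b=0 a=1 d=1 clk=1 f=0
t10.Δ2 e=0 c=1 b=0 a=1 d=1 clk=1 f=1
t10.Δ3 e=0 c=1 b=1 a=1 d=1 clk=1 f=1
t10.Δ4 e=1 c=1 b=1 a=1 d=1 clk=1 f=1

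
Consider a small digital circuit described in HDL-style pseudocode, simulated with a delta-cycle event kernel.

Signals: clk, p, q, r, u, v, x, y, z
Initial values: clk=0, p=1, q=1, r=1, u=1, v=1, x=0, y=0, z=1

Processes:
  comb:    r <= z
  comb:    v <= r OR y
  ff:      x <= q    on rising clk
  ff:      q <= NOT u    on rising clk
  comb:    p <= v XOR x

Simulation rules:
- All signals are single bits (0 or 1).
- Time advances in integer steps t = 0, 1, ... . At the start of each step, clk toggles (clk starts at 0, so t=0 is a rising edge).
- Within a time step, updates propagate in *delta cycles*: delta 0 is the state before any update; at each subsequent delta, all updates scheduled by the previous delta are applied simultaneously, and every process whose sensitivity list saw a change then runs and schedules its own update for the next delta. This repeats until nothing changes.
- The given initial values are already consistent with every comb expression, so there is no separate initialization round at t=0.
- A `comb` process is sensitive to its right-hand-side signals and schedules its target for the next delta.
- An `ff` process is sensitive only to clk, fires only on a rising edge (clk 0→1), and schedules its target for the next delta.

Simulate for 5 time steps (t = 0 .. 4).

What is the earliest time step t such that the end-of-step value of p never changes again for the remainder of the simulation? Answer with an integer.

t=0 Δ0: v=1 x=0 clk=0 z=1 r=1 u=1 y=0 q=1 p=1
  Δ1: clk:0→1
  Δ2: x:0→1, q:1→0
  Δ3: p:1→0
  (3Δ to stable)
t=1 Δ0: v=1 x=1 clk=1 z=1 r=1 u=1 y=0 q=0 p=0
  Δ1: clk:1→0
  (1Δ to stable)
t=2 Δ0: v=1 x=1 clk=0 z=1 r=1 u=1 y=0 q=0 p=0
  Δ1: clk:0→1
  Δ2: x:1→0
  Δ3: p:0→1
  (3Δ to stable)
t=3 Δ0: v=1 x=0 clk=1 z=1 r=1 u=1 y=0 q=0 p=1
  Δ1: clk:1→0
  (1Δ to stable)
t=4 Δ0: v=1 x=0 clk=0 z=1 r=1 u=1 y=0 q=0 p=1
  Δ1: clk:0→1
  (1Δ to stable)

2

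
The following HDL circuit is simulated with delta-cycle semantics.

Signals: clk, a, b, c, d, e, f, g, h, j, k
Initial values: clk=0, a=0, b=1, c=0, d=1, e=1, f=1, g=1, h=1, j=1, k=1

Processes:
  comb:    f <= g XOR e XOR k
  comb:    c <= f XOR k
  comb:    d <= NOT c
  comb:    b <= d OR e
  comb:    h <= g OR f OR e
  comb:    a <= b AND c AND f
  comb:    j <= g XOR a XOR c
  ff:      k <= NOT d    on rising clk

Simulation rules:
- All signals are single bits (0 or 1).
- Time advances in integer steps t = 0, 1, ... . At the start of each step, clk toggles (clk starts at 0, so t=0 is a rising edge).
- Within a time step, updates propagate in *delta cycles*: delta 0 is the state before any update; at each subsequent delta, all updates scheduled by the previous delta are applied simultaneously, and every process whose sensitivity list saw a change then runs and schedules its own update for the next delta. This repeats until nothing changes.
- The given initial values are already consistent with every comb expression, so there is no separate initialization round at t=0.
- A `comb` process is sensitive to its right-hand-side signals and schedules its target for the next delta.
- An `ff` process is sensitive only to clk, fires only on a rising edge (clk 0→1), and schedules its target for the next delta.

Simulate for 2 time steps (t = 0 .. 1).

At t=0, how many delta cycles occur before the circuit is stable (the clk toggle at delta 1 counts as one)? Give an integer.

5

t0.Δ0 d=1 a=0 e=1 k=1 clk=0 f=1 h=1 b=1 j=1 c=0 g=1
t0.Δ1 d=1 a=0 e=1 k=1 clk=1 f=1 h=1 b=1 j=1 c=0 g=1
t0.Δ2 d=1 a=0 e=1 k=0 clk=1 f=1 h=1 b=1 j=1 c=0 g=1
t0.Δ3 d=1 a=0 e=1 k=0 clk=1 f=0 h=1 b=1 j=1 c=1 g=1
t0.Δ4 d=0 a=0 e=1 k=0 clk=1 f=0 h=1 b=1 j=0 c=0 g=1
t0.Δ5 d=1 a=0 e=1 k=0 clk=1 f=0 h=1 b=1 j=1 c=0 g=1
t1.Δ0 d=1 a=0 e=1 k=0 clk=1 f=0 h=1 b=1 j=1 c=0 g=1
t1.Δ1 d=1 a=0 e=1 k=0 clk=0 f=0 h=1 b=1 j=1 c=0 g=1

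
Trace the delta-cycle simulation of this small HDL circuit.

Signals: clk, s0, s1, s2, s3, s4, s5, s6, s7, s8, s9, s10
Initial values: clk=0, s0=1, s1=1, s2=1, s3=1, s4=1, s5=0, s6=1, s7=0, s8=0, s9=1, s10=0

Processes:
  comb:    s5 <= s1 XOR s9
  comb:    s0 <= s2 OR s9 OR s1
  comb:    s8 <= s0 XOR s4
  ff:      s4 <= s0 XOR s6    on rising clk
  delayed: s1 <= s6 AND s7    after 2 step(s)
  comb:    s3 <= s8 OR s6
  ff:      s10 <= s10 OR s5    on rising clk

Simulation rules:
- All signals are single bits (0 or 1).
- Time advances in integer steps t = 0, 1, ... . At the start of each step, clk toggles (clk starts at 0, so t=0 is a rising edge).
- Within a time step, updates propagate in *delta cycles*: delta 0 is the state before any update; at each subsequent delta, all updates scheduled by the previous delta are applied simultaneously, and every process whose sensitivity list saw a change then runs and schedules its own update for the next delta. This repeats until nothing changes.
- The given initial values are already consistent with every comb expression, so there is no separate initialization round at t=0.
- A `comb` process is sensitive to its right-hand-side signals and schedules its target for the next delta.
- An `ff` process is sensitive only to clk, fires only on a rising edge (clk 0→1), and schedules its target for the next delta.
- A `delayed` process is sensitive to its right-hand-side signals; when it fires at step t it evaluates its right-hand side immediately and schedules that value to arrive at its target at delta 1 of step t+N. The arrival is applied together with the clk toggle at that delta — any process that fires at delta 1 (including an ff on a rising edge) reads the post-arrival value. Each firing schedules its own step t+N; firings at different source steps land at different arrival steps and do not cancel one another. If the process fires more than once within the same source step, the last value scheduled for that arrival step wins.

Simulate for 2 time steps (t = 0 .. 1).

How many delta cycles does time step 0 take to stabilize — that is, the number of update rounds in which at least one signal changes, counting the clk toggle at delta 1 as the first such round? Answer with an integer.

t0.Δ0 s8=0 s10=0 s6=1 s2=1 s1=1 s3=1 s7=0 s0=1 s4=1 clk=0 s5=0 s9=1
t0.Δ1 s8=0 s10=0 s6=1 s2=1 s1=1 s3=1 s7=0 s0=1 s4=1 clk=1 s5=0 s9=1
t0.Δ2 s8=0 s10=0 s6=1 s2=1 s1=1 s3=1 s7=0 s0=1 s4=0 clk=1 s5=0 s9=1
t0.Δ3 s8=1 s10=0 s6=1 s2=1 s1=1 s3=1 s7=0 s0=1 s4=0 clk=1 s5=0 s9=1
t1.Δ0 s8=1 s10=0 s6=1 s2=1 s1=1 s3=1 s7=0 s0=1 s4=0 clk=1 s5=0 s9=1
t1.Δ1 s8=1 s10=0 s6=1 s2=1 s1=1 s3=1 s7=0 s0=1 s4=0 clk=0 s5=0 s9=1

3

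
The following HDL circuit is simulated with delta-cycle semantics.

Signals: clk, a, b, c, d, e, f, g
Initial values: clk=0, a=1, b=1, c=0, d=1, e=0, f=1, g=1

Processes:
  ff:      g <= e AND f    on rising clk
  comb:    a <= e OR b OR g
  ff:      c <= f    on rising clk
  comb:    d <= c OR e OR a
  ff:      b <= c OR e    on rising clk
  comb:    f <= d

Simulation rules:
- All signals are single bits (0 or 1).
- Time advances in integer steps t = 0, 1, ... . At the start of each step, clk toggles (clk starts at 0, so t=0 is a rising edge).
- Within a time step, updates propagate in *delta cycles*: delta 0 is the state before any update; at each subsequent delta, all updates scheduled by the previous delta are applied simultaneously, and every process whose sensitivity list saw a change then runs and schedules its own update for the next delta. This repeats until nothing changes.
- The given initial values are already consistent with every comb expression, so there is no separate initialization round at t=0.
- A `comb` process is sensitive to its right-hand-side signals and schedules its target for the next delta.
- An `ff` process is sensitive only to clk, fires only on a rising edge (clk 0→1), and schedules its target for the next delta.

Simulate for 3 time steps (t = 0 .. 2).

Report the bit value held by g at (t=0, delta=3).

0

t0.Δ0 e=0 d=1 a=1 b=1 clk=0 g=1 f=1 c=0
t0.Δ1 e=0 d=1 a=1 b=1 clk=1 g=1 f=1 c=0
t0.Δ2 e=0 d=1 a=1 b=0 clk=1 g=0 f=1 c=1
t0.Δ3 e=0 d=1 a=0 b=0 clk=1 g=0 f=1 c=1
t1.Δ0 e=0 d=1 a=0 b=0 clk=1 g=0 f=1 c=1
t1.Δ1 e=0 d=1 a=0 b=0 clk=0 g=0 f=1 c=1
t2.Δ0 e=0 d=1 a=0 b=0 clk=0 g=0 f=1 c=1
t2.Δ1 e=0 d=1 a=0 b=0 clk=1 g=0 f=1 c=1
t2.Δ2 e=0 d=1 a=0 b=1 clk=1 g=0 f=1 c=1
t2.Δ3 e=0 d=1 a=1 b=1 clk=1 g=0 f=1 c=1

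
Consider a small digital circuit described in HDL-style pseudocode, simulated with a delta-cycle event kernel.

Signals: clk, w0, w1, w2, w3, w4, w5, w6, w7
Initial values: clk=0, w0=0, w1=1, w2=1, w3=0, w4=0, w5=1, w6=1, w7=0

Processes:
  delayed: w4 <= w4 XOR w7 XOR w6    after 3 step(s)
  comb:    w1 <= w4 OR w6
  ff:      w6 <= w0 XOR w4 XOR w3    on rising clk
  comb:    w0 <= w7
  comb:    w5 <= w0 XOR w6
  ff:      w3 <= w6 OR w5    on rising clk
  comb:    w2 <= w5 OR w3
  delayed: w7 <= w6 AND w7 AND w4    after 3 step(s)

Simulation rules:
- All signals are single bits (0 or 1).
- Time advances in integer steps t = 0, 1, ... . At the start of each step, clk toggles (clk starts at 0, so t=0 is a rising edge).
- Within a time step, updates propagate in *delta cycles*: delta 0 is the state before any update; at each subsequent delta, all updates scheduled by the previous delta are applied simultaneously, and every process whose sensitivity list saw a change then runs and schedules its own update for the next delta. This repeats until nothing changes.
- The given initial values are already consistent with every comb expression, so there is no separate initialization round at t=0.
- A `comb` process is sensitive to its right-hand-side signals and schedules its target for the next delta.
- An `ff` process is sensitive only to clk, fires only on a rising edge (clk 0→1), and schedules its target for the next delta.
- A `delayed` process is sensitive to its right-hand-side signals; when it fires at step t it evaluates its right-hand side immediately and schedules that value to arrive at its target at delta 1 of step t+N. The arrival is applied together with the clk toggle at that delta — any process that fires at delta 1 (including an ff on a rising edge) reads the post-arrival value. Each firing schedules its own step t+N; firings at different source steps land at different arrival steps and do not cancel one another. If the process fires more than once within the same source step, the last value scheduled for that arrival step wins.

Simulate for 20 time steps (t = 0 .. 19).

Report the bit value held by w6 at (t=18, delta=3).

1

t0.Δ0 w7=0 w6=1 w0=0 w4=0 w1=1 w3=0 w5=1 w2=1 clk=0
t0.Δ1 w7=0 w6=1 w0=0 w4=0 w1=1 w3=0 w5=1 w2=1 clk=1
t0.Δ2 w7=0 w6=0 w0=0 w4=0 w1=1 w3=1 w5=1 w2=1 clk=1
t0.Δ3 w7=0 w6=0 w0=0 w4=0 w1=0 w3=1 w5=0 w2=1 clk=1
t1.Δ0 w7=0 w6=0 w0=0 w4=0 w1=0 w3=1 w5=0 w2=1 clk=1
t1.Δ1 w7=0 w6=0 w0=0 w4=0 w1=0 w3=1 w5=0 w2=1 clk=0
t2.Δ0 w7=0 w6=0 w0=0 w4=0 w1=0 w3=1 w5=0 w2=1 clk=0
t2.Δ1 w7=0 w6=0 w0=0 w4=0 w1=0 w3=1 w5=0 w2=1 clk=1
t2.Δ2 w7=0 w6=1 w0=0 w4=0 w1=0 w3=0 w5=0 w2=1 clk=1
t2.Δ3 w7=0 w6=1 w0=0 w4=0 w1=1 w3=0 w5=1 w2=0 clk=1
t2.Δ4 w7=0 w6=1 w0=0 w4=0 w1=1 w3=0 w5=1 w2=1 clk=1
t3.Δ0 w7=0 w6=1 w0=0 w4=0 w1=1 w3=0 w5=1 w2=1 clk=1
t3.Δ1 w7=0 w6=1 w0=0 w4=0 w1=1 w3=0 w5=1 w2=1 clk=0
t4.Δ0 w7=0 w6=1 w0=0 w4=0 w1=1 w3=0 w5=1 w2=1 clk=0
t4.Δ1 w7=0 w6=1 w0=0 w4=0 w1=1 w3=0 w5=1 w2=1 clk=1
t4.Δ2 w7=0 w6=0 w0=0 w4=0 w1=1 w3=1 w5=1 w2=1 clk=1
t4.Δ3 w7=0 w6=0 w0=0 w4=0 w1=0 w3=1 w5=0 w2=1 clk=1
t5.Δ0 w7=0 w6=0 w0=0 w4=0 w1=0 w3=1 w5=0 w2=1 clk=1
t5.Δ1 w7=0 w6=0 w0=0 w4=1 w1=0 w3=1 w5=0 w2=1 clk=0
t5.Δ2 w7=0 w6=0 w0=0 w4=1 w1=1 w3=1 w5=0 w2=1 clk=0
t6.Δ0 w7=0 w6=0 w0=0 w4=1 w1=1 w3=1 w5=0 w2=1 clk=0
t6.Δ1 w7=0 w6=0 w0=0 w4=1 w1=1 w3=1 w5=0 w2=1 clk=1
t6.Δ2 w7=0 w6=0 w0=0 w4=1 w1=1 w3=0 w5=0 w2=1 clk=1
t6.Δ3 w7=0 w6=0 w0=0 w4=1 w1=1 w3=0 w5=0 w2=0 clk=1
t7.Δ0 w7=0 w6=0 w0=0 w4=1 w1=1 w3=0 w5=0 w2=0 clk=1
t7.Δ1 w7=0 w6=0 w0=0 w4=0 w1=1 w3=0 w5=0 w2=0 clk=0
t7.Δ2 w7=0 w6=0 w0=0 w4=0 w1=0 w3=0 w5=0 w2=0 clk=0
t8.Δ0 w7=0 w6=0 w0=0 w4=0 w1=0 w3=0 w5=0 w2=0 clk=0
t8.Δ1 w7=0 w6=0 w0=0 w4=1 w1=0 w3=0 w5=0 w2=0 clk=1
t8.Δ2 w7=0 w6=1 w0=0 w4=1 w1=1 w3=0 w5=0 w2=0 clk=1
t8.Δ3 w7=0 w6=1 w0=0 w4=1 w1=1 w3=0 w5=1 w2=0 clk=1
t8.Δ4 w7=0 w6=1 w0=0 w4=1 w1=1 w3=0 w5=1 w2=1 clk=1
t9.Δ0 w7=0 w6=1 w0=0 w4=1 w1=1 w3=0 w5=1 w2=1 clk=1
t9.Δ1 w7=0 w6=1 w0=0 w4=1 w1=1 w3=0 w5=1 w2=1 clk=0
t10.Δ0 w7=0 w6=1 w0=0 w4=1 w1=1 w3=0 w5=1 w2=1 clk=0
t10.Δ1 w7=0 w6=1 w0=0 w4=0 w1=1 w3=0 w5=1 w2=1 clk=1
t10.Δ2 w7=0 w6=0 w0=0 w4=0 w1=1 w3=1 w5=1 w2=1 clk=1
t10.Δ3 w7=0 w6=0 w0=0 w4=0 w1=0 w3=1 w5=0 w2=1 clk=1
t11.Δ0 w7=0 w6=0 w0=0 w4=0 w1=0 w3=1 w5=0 w2=1 clk=1
t11.Δ1 w7=0 w6=0 w0=0 w4=0 w1=0 w3=1 w5=0 w2=1 clk=0
t12.Δ0 w7=0 w6=0 w0=0 w4=0 w1=0 w3=1 w5=0 w2=1 clk=0
t12.Δ1 w7=0 w6=0 w0=0 w4=0 w1=0 w3=1 w5=0 w2=1 clk=1
t12.Δ2 w7=0 w6=1 w0=0 w4=0 w1=0 w3=0 w5=0 w2=1 clk=1
t12.Δ3 w7=0 w6=1 w0=0 w4=0 w1=1 w3=0 w5=1 w2=0 clk=1
t12.Δ4 w7=0 w6=1 w0=0 w4=0 w1=1 w3=0 w5=1 w2=1 clk=1
t13.Δ0 w7=0 w6=1 w0=0 w4=0 w1=1 w3=0 w5=1 w2=1 clk=1
t13.Δ1 w7=0 w6=1 w0=0 w4=0 w1=1 w3=0 w5=1 w2=1 clk=0
t14.Δ0 w7=0 w6=1 w0=0 w4=0 w1=1 w3=0 w5=1 w2=1 clk=0
t14.Δ1 w7=0 w6=1 w0=0 w4=0 w1=1 w3=0 w5=1 w2=1 clk=1
t14.Δ2 w7=0 w6=0 w0=0 w4=0 w1=1 w3=1 w5=1 w2=1 clk=1
t14.Δ3 w7=0 w6=0 w0=0 w4=0 w1=0 w3=1 w5=0 w2=1 clk=1
t15.Δ0 w7=0 w6=0 w0=0 w4=0 w1=0 w3=1 w5=0 w2=1 clk=1
t15.Δ1 w7=0 w6=0 w0=0 w4=1 w1=0 w3=1 w5=0 w2=1 clk=0
t15.Δ2 w7=0 w6=0 w0=0 w4=1 w1=1 w3=1 w5=0 w2=1 clk=0
t16.Δ0 w7=0 w6=0 w0=0 w4=1 w1=1 w3=1 w5=0 w2=1 clk=0
t16.Δ1 w7=0 w6=0 w0=0 w4=1 w1=1 w3=1 w5=0 w2=1 clk=1
t16.Δ2 w7=0 w6=0 w0=0 w4=1 w1=1 w3=0 w5=0 w2=1 clk=1
t16.Δ3 w7=0 w6=0 w0=0 w4=1 w1=1 w3=0 w5=0 w2=0 clk=1
t17.Δ0 w7=0 w6=0 w0=0 w4=1 w1=1 w3=0 w5=0 w2=0 clk=1
t17.Δ1 w7=0 w6=0 w0=0 w4=0 w1=1 w3=0 w5=0 w2=0 clk=0
t17.Δ2 w7=0 w6=0 w0=0 w4=0 w1=0 w3=0 w5=0 w2=0 clk=0
t18.Δ0 w7=0 w6=0 w0=0 w4=0 w1=0 w3=0 w5=0 w2=0 clk=0
t18.Δ1 w7=0 w6=0 w0=0 w4=1 w1=0 w3=0 w5=0 w2=0 clk=1
t18.Δ2 w7=0 w6=1 w0=0 w4=1 w1=1 w3=0 w5=0 w2=0 clk=1
t18.Δ3 w7=0 w6=1 w0=0 w4=1 w1=1 w3=0 w5=1 w2=0 clk=1
t18.Δ4 w7=0 w6=1 w0=0 w4=1 w1=1 w3=0 w5=1 w2=1 clk=1
t19.Δ0 w7=0 w6=1 w0=0 w4=1 w1=1 w3=0 w5=1 w2=1 clk=1
t19.Δ1 w7=0 w6=1 w0=0 w4=1 w1=1 w3=0 w5=1 w2=1 clk=0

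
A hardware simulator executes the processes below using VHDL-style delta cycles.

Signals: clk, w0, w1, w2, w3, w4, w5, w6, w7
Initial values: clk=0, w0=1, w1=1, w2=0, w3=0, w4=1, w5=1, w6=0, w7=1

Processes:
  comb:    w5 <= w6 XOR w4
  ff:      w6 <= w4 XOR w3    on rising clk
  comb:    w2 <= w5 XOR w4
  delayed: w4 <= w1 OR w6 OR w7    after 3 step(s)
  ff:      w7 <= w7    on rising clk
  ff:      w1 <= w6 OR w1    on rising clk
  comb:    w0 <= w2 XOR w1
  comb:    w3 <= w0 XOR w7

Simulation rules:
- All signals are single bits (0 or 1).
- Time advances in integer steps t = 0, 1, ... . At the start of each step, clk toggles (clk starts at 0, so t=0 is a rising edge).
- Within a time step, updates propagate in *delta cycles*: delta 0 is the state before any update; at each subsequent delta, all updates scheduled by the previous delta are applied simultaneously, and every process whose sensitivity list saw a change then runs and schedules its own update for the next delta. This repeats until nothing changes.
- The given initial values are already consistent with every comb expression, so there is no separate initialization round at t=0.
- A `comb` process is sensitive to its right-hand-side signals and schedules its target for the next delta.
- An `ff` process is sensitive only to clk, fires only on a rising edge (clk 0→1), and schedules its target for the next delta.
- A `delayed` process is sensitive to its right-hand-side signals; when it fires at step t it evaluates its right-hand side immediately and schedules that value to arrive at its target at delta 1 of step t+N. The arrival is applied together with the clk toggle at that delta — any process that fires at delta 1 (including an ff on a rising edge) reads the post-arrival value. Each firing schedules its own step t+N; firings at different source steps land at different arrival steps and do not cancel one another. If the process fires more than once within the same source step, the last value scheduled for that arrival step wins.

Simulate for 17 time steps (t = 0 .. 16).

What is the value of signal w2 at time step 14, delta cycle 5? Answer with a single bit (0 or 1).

0

[bits: w0,w6,w4,w2,clk,w1,w7,w3,w5]
t=0: Δ0=101001101 Δ1=101011101 Δ2=111011101 Δ3=111011100 Δ4=111111100 Δ5=011111100 Δ6=011111110 | 6Δ
t=1: Δ0=011111110 Δ1=011101110 | 1Δ
t=2: Δ0=011101110 Δ1=011111110 Δ2=001111110 Δ3=001111111 Δ4=001011111 Δ5=101011111 Δ6=101011101 | 6Δ
t=3: Δ0=101011101 Δ1=101001101 | 1Δ
t=4: Δ0=101001101 Δ1=101011101 Δ2=111011101 Δ3=111011100 Δ4=111111100 Δ5=011111100 Δ6=011111110 | 6Δ
t=5: Δ0=011111110 Δ1=011101110 | 1Δ
t=6: Δ0=011101110 Δ1=011111110 Δ2=001111110 Δ3=001111111 Δ4=001011111 Δ5=101011111 Δ6=101011101 | 6Δ
t=7: Δ0=101011101 Δ1=101001101 | 1Δ
t=8: Δ0=101001101 Δ1=101011101 Δ2=111011101 Δ3=111011100 Δ4=111111100 Δ5=011111100 Δ6=011111110 | 6Δ
t=9: Δ0=011111110 Δ1=011101110 | 1Δ
t=10: Δ0=011101110 Δ1=011111110 Δ2=001111110 Δ3=001111111 Δ4=001011111 Δ5=101011111 Δ6=101011101 | 6Δ
t=11: Δ0=101011101 Δ1=101001101 | 1Δ
t=12: Δ0=101001101 Δ1=101011101 Δ2=111011101 Δ3=111011100 Δ4=111111100 Δ5=011111100 Δ6=011111110 | 6Δ
t=13: Δ0=011111110 Δ1=011101110 | 1Δ
t=14: Δ0=011101110 Δ1=011111110 Δ2=001111110 Δ3=001111111 Δ4=001011111 Δ5=101011111 Δ6=101011101 | 6Δ
t=15: Δ0=101011101 Δ1=101001101 | 1Δ
t=16: Δ0=101001101 Δ1=101011101 Δ2=111011101 Δ3=111011100 Δ4=111111100 Δ5=011111100 Δ6=011111110 | 6Δ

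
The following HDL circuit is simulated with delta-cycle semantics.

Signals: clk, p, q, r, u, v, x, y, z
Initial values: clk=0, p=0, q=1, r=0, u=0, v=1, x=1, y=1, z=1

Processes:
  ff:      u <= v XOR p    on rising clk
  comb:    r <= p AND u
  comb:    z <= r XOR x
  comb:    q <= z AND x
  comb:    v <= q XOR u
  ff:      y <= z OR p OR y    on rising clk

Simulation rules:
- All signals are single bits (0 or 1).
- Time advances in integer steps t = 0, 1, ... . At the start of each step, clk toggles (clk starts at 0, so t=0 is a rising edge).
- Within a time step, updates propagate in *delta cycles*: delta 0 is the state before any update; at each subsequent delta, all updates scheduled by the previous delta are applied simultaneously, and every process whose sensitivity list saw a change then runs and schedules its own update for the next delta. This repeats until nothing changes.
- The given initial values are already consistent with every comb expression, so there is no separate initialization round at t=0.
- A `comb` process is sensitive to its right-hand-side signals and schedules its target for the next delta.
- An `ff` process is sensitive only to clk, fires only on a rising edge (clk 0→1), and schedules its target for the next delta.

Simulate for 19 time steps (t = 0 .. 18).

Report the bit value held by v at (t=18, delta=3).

t0.Δ0 p=0 x=1 y=1 v=1 q=1 r=0 z=1 clk=0 u=0
t0.Δ1 p=0 x=1 y=1 v=1 q=1 r=0 z=1 clk=1 u=0
t0.Δ2 p=0 x=1 y=1 v=1 q=1 r=0 z=1 clk=1 u=1
t0.Δ3 p=0 x=1 y=1 v=0 q=1 r=0 z=1 clk=1 u=1
t1.Δ0 p=0 x=1 y=1 v=0 q=1 r=0 z=1 clk=1 u=1
t1.Δ1 p=0 x=1 y=1 v=0 q=1 r=0 z=1 clk=0 u=1
t2.Δ0 p=0 x=1 y=1 v=0 q=1 r=0 z=1 clk=0 u=1
t2.Δ1 p=0 x=1 y=1 v=0 q=1 r=0 z=1 clk=1 u=1
t2.Δ2 p=0 x=1 y=1 v=0 q=1 r=0 z=1 clk=1 u=0
t2.Δ3 p=0 x=1 y=1 v=1 q=1 r=0 z=1 clk=1 u=0
t3.Δ0 p=0 x=1 y=1 v=1 q=1 r=0 z=1 clk=1 u=0
t3.Δ1 p=0 x=1 y=1 v=1 q=1 r=0 z=1 clk=0 u=0
t4.Δ0 p=0 x=1 y=1 v=1 q=1 r=0 z=1 clk=0 u=0
t4.Δ1 p=0 x=1 y=1 v=1 q=1 r=0 z=1 clk=1 u=0
t4.Δ2 p=0 x=1 y=1 v=1 q=1 r=0 z=1 clk=1 u=1
t4.Δ3 p=0 x=1 y=1 v=0 q=1 r=0 z=1 clk=1 u=1
t5.Δ0 p=0 x=1 y=1 v=0 q=1 r=0 z=1 clk=1 u=1
t5.Δ1 p=0 x=1 y=1 v=0 q=1 r=0 z=1 clk=0 u=1
t6.Δ0 p=0 x=1 y=1 v=0 q=1 r=0 z=1 clk=0 u=1
t6.Δ1 p=0 x=1 y=1 v=0 q=1 r=0 z=1 clk=1 u=1
t6.Δ2 p=0 x=1 y=1 v=0 q=1 r=0 z=1 clk=1 u=0
t6.Δ3 p=0 x=1 y=1 v=1 q=1 r=0 z=1 clk=1 u=0
t7.Δ0 p=0 x=1 y=1 v=1 q=1 r=0 z=1 clk=1 u=0
t7.Δ1 p=0 x=1 y=1 v=1 q=1 r=0 z=1 clk=0 u=0
t8.Δ0 p=0 x=1 y=1 v=1 q=1 r=0 z=1 clk=0 u=0
t8.Δ1 p=0 x=1 y=1 v=1 q=1 r=0 z=1 clk=1 u=0
t8.Δ2 p=0 x=1 y=1 v=1 q=1 r=0 z=1 clk=1 u=1
t8.Δ3 p=0 x=1 y=1 v=0 q=1 r=0 z=1 clk=1 u=1
t9.Δ0 p=0 x=1 y=1 v=0 q=1 r=0 z=1 clk=1 u=1
t9.Δ1 p=0 x=1 y=1 v=0 q=1 r=0 z=1 clk=0 u=1
t10.Δ0 p=0 x=1 y=1 v=0 q=1 r=0 z=1 clk=0 u=1
t10.Δ1 p=0 x=1 y=1 v=0 q=1 r=0 z=1 clk=1 u=1
t10.Δ2 p=0 x=1 y=1 v=0 q=1 r=0 z=1 clk=1 u=0
t10.Δ3 p=0 x=1 y=1 v=1 q=1 r=0 z=1 clk=1 u=0
t11.Δ0 p=0 x=1 y=1 v=1 q=1 r=0 z=1 clk=1 u=0
t11.Δ1 p=0 x=1 y=1 v=1 q=1 r=0 z=1 clk=0 u=0
t12.Δ0 p=0 x=1 y=1 v=1 q=1 r=0 z=1 clk=0 u=0
t12.Δ1 p=0 x=1 y=1 v=1 q=1 r=0 z=1 clk=1 u=0
t12.Δ2 p=0 x=1 y=1 v=1 q=1 r=0 z=1 clk=1 u=1
t12.Δ3 p=0 x=1 y=1 v=0 q=1 r=0 z=1 clk=1 u=1
t13.Δ0 p=0 x=1 y=1 v=0 q=1 r=0 z=1 clk=1 u=1
t13.Δ1 p=0 x=1 y=1 v=0 q=1 r=0 z=1 clk=0 u=1
t14.Δ0 p=0 x=1 y=1 v=0 q=1 r=0 z=1 clk=0 u=1
t14.Δ1 p=0 x=1 y=1 v=0 q=1 r=0 z=1 clk=1 u=1
t14.Δ2 p=0 x=1 y=1 v=0 q=1 r=0 z=1 clk=1 u=0
t14.Δ3 p=0 x=1 y=1 v=1 q=1 r=0 z=1 clk=1 u=0
t15.Δ0 p=0 x=1 y=1 v=1 q=1 r=0 z=1 clk=1 u=0
t15.Δ1 p=0 x=1 y=1 v=1 q=1 r=0 z=1 clk=0 u=0
t16.Δ0 p=0 x=1 y=1 v=1 q=1 r=0 z=1 clk=0 u=0
t16.Δ1 p=0 x=1 y=1 v=1 q=1 r=0 z=1 clk=1 u=0
t16.Δ2 p=0 x=1 y=1 v=1 q=1 r=0 z=1 clk=1 u=1
t16.Δ3 p=0 x=1 y=1 v=0 q=1 r=0 z=1 clk=1 u=1
t17.Δ0 p=0 x=1 y=1 v=0 q=1 r=0 z=1 clk=1 u=1
t17.Δ1 p=0 x=1 y=1 v=0 q=1 r=0 z=1 clk=0 u=1
t18.Δ0 p=0 x=1 y=1 v=0 q=1 r=0 z=1 clk=0 u=1
t18.Δ1 p=0 x=1 y=1 v=0 q=1 r=0 z=1 clk=1 u=1
t18.Δ2 p=0 x=1 y=1 v=0 q=1 r=0 z=1 clk=1 u=0
t18.Δ3 p=0 x=1 y=1 v=1 q=1 r=0 z=1 clk=1 u=0

1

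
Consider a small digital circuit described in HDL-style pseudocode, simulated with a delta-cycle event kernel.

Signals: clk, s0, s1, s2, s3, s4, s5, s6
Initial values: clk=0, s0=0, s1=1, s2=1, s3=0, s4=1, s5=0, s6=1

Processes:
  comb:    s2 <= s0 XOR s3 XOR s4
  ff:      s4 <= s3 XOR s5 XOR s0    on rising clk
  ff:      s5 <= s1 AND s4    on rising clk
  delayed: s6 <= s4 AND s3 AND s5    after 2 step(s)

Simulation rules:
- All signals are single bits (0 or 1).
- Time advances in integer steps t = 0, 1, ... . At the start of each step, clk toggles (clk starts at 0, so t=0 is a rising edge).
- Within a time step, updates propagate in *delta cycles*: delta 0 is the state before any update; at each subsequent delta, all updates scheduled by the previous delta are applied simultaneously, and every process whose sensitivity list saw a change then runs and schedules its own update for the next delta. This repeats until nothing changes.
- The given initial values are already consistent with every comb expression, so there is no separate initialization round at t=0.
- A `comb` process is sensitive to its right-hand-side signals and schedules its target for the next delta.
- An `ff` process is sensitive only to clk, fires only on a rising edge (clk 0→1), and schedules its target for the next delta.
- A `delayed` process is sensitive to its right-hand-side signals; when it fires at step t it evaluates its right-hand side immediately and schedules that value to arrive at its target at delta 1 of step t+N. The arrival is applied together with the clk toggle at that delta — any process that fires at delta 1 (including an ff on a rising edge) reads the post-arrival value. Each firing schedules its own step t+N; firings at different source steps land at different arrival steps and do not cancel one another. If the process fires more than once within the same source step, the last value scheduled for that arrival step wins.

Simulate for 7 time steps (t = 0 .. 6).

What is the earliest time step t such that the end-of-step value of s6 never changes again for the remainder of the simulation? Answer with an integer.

t0.Δ0 s1=1 s4=1 s0=0 s6=1 clk=0 s2=1 s5=0 s3=0
t0.Δ1 s1=1 s4=1 s0=0 s6=1 clk=1 s2=1 s5=0 s3=0
t0.Δ2 s1=1 s4=0 s0=0 s6=1 clk=1 s2=1 s5=1 s3=0
t0.Δ3 s1=1 s4=0 s0=0 s6=1 clk=1 s2=0 s5=1 s3=0
t1.Δ0 s1=1 s4=0 s0=0 s6=1 clk=1 s2=0 s5=1 s3=0
t1.Δ1 s1=1 s4=0 s0=0 s6=1 clk=0 s2=0 s5=1 s3=0
t2.Δ0 s1=1 s4=0 s0=0 s6=1 clk=0 s2=0 s5=1 s3=0
t2.Δ1 s1=1 s4=0 s0=0 s6=0 clk=1 s2=0 s5=1 s3=0
t2.Δ2 s1=1 s4=1 s0=0 s6=0 clk=1 s2=0 s5=0 s3=0
t2.Δ3 s1=1 s4=1 s0=0 s6=0 clk=1 s2=1 s5=0 s3=0
t3.Δ0 s1=1 s4=1 s0=0 s6=0 clk=1 s2=1 s5=0 s3=0
t3.Δ1 s1=1 s4=1 s0=0 s6=0 clk=0 s2=1 s5=0 s3=0
t4.Δ0 s1=1 s4=1 s0=0 s6=0 clk=0 s2=1 s5=0 s3=0
t4.Δ1 s1=1 s4=1 s0=0 s6=0 clk=1 s2=1 s5=0 s3=0
t4.Δ2 s1=1 s4=0 s0=0 s6=0 clk=1 s2=1 s5=1 s3=0
t4.Δ3 s1=1 s4=0 s0=0 s6=0 clk=1 s2=0 s5=1 s3=0
t5.Δ0 s1=1 s4=0 s0=0 s6=0 clk=1 s2=0 s5=1 s3=0
t5.Δ1 s1=1 s4=0 s0=0 s6=0 clk=0 s2=0 s5=1 s3=0
t6.Δ0 s1=1 s4=0 s0=0 s6=0 clk=0 s2=0 s5=1 s3=0
t6.Δ1 s1=1 s4=0 s0=0 s6=0 clk=1 s2=0 s5=1 s3=0
t6.Δ2 s1=1 s4=1 s0=0 s6=0 clk=1 s2=0 s5=0 s3=0
t6.Δ3 s1=1 s4=1 s0=0 s6=0 clk=1 s2=1 s5=0 s3=0

2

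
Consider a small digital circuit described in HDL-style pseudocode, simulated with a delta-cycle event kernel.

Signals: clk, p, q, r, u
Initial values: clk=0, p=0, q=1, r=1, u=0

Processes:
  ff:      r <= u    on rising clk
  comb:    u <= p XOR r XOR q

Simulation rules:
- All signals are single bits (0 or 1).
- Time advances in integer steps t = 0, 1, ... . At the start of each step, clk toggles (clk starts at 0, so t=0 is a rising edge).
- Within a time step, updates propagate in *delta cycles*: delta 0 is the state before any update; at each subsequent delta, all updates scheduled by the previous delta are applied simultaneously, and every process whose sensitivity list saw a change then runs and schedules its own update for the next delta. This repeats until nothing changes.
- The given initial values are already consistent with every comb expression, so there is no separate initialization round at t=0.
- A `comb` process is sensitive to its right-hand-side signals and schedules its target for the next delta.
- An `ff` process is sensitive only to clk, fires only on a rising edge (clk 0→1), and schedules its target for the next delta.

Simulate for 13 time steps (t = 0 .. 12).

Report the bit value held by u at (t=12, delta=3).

t0.Δ0 q=1 clk=0 r=1 p=0 u=0
t0.Δ1 q=1 clk=1 r=1 p=0 u=0
t0.Δ2 q=1 clk=1 r=0 p=0 u=0
t0.Δ3 q=1 clk=1 r=0 p=0 u=1
t1.Δ0 q=1 clk=1 r=0 p=0 u=1
t1.Δ1 q=1 clk=0 r=0 p=0 u=1
t2.Δ0 q=1 clk=0 r=0 p=0 u=1
t2.Δ1 q=1 clk=1 r=0 p=0 u=1
t2.Δ2 q=1 clk=1 r=1 p=0 u=1
t2.Δ3 q=1 clk=1 r=1 p=0 u=0
t3.Δ0 q=1 clk=1 r=1 p=0 u=0
t3.Δ1 q=1 clk=0 r=1 p=0 u=0
t4.Δ0 q=1 clk=0 r=1 p=0 u=0
t4.Δ1 q=1 clk=1 r=1 p=0 u=0
t4.Δ2 q=1 clk=1 r=0 p=0 u=0
t4.Δ3 q=1 clk=1 r=0 p=0 u=1
t5.Δ0 q=1 clk=1 r=0 p=0 u=1
t5.Δ1 q=1 clk=0 r=0 p=0 u=1
t6.Δ0 q=1 clk=0 r=0 p=0 u=1
t6.Δ1 q=1 clk=1 r=0 p=0 u=1
t6.Δ2 q=1 clk=1 r=1 p=0 u=1
t6.Δ3 q=1 clk=1 r=1 p=0 u=0
t7.Δ0 q=1 clk=1 r=1 p=0 u=0
t7.Δ1 q=1 clk=0 r=1 p=0 u=0
t8.Δ0 q=1 clk=0 r=1 p=0 u=0
t8.Δ1 q=1 clk=1 r=1 p=0 u=0
t8.Δ2 q=1 clk=1 r=0 p=0 u=0
t8.Δ3 q=1 clk=1 r=0 p=0 u=1
t9.Δ0 q=1 clk=1 r=0 p=0 u=1
t9.Δ1 q=1 clk=0 r=0 p=0 u=1
t10.Δ0 q=1 clk=0 r=0 p=0 u=1
t10.Δ1 q=1 clk=1 r=0 p=0 u=1
t10.Δ2 q=1 clk=1 r=1 p=0 u=1
t10.Δ3 q=1 clk=1 r=1 p=0 u=0
t11.Δ0 q=1 clk=1 r=1 p=0 u=0
t11.Δ1 q=1 clk=0 r=1 p=0 u=0
t12.Δ0 q=1 clk=0 r=1 p=0 u=0
t12.Δ1 q=1 clk=1 r=1 p=0 u=0
t12.Δ2 q=1 clk=1 r=0 p=0 u=0
t12.Δ3 q=1 clk=1 r=0 p=0 u=1

1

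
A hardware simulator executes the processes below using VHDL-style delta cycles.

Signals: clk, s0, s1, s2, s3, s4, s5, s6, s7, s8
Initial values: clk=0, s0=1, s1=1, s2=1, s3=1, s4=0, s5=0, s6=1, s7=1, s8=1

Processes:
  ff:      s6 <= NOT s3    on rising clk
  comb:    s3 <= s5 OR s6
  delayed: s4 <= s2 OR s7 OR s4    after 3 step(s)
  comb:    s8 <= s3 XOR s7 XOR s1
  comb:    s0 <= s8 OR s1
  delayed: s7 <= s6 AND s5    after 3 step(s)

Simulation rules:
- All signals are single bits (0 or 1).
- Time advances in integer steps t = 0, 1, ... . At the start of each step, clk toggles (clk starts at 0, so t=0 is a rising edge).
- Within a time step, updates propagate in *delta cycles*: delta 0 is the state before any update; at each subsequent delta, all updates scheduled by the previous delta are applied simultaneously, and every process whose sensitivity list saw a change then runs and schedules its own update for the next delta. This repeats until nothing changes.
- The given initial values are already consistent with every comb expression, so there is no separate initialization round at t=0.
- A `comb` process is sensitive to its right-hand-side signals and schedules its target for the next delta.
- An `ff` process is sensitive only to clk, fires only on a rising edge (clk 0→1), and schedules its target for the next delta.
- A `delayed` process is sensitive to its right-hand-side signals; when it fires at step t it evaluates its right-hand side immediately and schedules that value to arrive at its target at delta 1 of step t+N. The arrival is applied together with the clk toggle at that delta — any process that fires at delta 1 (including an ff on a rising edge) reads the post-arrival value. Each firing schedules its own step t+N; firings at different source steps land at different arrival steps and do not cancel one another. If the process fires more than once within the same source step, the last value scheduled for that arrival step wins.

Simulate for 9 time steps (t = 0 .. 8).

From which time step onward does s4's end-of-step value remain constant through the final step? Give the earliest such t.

6

[bits: clk,s1,s3,s5,s6,s0,s7,s2,s4,s8]
t=0: Δ0=0110111101 Δ1=1110111101 Δ2=1110011101 Δ3=1100011101 Δ4=1100011100 | 4Δ
t=1: Δ0=1100011100 Δ1=0100011100 | 1Δ
t=2: Δ0=0100011100 Δ1=1100011100 Δ2=1100111100 Δ3=1110111100 Δ4=1110111101 | 4Δ
t=3: Δ0=1110111101 Δ1=0110110101 Δ2=0110110100 | 2Δ
t=4: Δ0=0110110100 Δ1=1110110100 Δ2=1110010100 Δ3=1100010100 Δ4=1100010101 | 4Δ
t=5: Δ0=1100010101 Δ1=0100010101 | 1Δ
t=6: Δ0=0100010101 Δ1=1100010111 Δ2=1100110111 Δ3=1110110111 Δ4=1110110110 | 4Δ
t=7: Δ0=1110110110 Δ1=0110110110 | 1Δ
t=8: Δ0=0110110110 Δ1=1110110110 Δ2=1110010110 Δ3=1100010110 Δ4=1100010111 | 4Δ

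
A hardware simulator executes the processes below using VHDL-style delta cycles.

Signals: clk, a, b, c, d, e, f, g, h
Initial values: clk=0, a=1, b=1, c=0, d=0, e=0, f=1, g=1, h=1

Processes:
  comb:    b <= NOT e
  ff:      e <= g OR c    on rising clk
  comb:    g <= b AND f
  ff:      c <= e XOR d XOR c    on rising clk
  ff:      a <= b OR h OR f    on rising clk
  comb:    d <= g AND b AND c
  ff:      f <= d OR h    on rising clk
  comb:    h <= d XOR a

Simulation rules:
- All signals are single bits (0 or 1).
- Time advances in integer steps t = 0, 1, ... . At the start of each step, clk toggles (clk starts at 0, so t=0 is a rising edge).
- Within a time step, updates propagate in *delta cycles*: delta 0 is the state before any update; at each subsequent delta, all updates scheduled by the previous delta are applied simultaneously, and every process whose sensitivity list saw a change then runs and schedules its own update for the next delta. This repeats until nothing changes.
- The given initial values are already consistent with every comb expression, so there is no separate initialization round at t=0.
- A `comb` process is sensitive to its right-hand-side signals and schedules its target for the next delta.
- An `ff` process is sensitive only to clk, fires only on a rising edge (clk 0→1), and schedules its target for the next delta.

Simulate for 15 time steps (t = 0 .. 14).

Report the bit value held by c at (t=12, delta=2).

0

t=0 Δ0: f=1 d=0 c=0 h=1 e=0 clk=0 b=1 g=1 a=1
  Δ1: clk:0→1
  Δ2: e:0→1
  Δ3: b:1→0
  Δ4: g:1→0
  (4Δ to stable)
t=1 Δ0: f=1 d=0 c=0 h=1 e=1 clk=1 b=0 g=0 a=1
  Δ1: clk:1→0
  (1Δ to stable)
t=2 Δ0: f=1 d=0 c=0 h=1 e=1 clk=0 b=0 g=0 a=1
  Δ1: clk:0→1
  Δ2: c:0→1, e:1→0
  Δ3: b:0→1
  Δ4: g:0→1
  Δ5: d:0→1
  Δ6: h:1→0
  (6Δ to stable)
t=3 Δ0: f=1 d=1 c=1 h=0 e=0 clk=1 b=1 g=1 a=1
  Δ1: clk:1→0
  (1Δ to stable)
t=4 Δ0: f=1 d=1 c=1 h=0 e=0 clk=0 b=1 g=1 a=1
  Δ1: clk:0→1
  Δ2: c:1→0, e:0→1
  Δ3: d:1→0, b:1→0
  Δ4: h:0→1, g:1→0
  (4Δ to stable)
t=5 Δ0: f=1 d=0 c=0 h=1 e=1 clk=1 b=0 g=0 a=1
  Δ1: clk:1→0
  (1Δ to stable)
t=6 Δ0: f=1 d=0 c=0 h=1 e=1 clk=0 b=0 g=0 a=1
  Δ1: clk:0→1
  Δ2: c:0→1, e:1→0
  Δ3: b:0→1
  Δ4: g:0→1
  Δ5: d:0→1
  Δ6: h:1→0
  (6Δ to stable)
t=7 Δ0: f=1 d=1 c=1 h=0 e=0 clk=1 b=1 g=1 a=1
  Δ1: clk:1→0
  (1Δ to stable)
t=8 Δ0: f=1 d=1 c=1 h=0 e=0 clk=0 b=1 g=1 a=1
  Δ1: clk:0→1
  Δ2: c:1→0, e:0→1
  Δ3: d:1→0, b:1→0
  Δ4: h:0→1, g:1→0
  (4Δ to stable)
t=9 Δ0: f=1 d=0 c=0 h=1 e=1 clk=1 b=0 g=0 a=1
  Δ1: clk:1→0
  (1Δ to stable)
t=10 Δ0: f=1 d=0 c=0 h=1 e=1 clk=0 b=0 g=0 a=1
  Δ1: clk:0→1
  Δ2: c:0→1, e:1→0
  Δ3: b:0→1
  Δ4: g:0→1
  Δ5: d:0→1
  Δ6: h:1→0
  (6Δ to stable)
t=11 Δ0: f=1 d=1 c=1 h=0 e=0 clk=1 b=1 g=1 a=1
  Δ1: clk:1→0
  (1Δ to stable)
t=12 Δ0: f=1 d=1 c=1 h=0 e=0 clk=0 b=1 g=1 a=1
  Δ1: clk:0→1
  Δ2: c:1→0, e:0→1
  Δ3: d:1→0, b:1→0
  Δ4: h:0→1, g:1→0
  (4Δ to stable)
t=13 Δ0: f=1 d=0 c=0 h=1 e=1 clk=1 b=0 g=0 a=1
  Δ1: clk:1→0
  (1Δ to stable)
t=14 Δ0: f=1 d=0 c=0 h=1 e=1 clk=0 b=0 g=0 a=1
  Δ1: clk:0→1
  Δ2: c:0→1, e:1→0
  Δ3: b:0→1
  Δ4: g:0→1
  Δ5: d:0→1
  Δ6: h:1→0
  (6Δ to stable)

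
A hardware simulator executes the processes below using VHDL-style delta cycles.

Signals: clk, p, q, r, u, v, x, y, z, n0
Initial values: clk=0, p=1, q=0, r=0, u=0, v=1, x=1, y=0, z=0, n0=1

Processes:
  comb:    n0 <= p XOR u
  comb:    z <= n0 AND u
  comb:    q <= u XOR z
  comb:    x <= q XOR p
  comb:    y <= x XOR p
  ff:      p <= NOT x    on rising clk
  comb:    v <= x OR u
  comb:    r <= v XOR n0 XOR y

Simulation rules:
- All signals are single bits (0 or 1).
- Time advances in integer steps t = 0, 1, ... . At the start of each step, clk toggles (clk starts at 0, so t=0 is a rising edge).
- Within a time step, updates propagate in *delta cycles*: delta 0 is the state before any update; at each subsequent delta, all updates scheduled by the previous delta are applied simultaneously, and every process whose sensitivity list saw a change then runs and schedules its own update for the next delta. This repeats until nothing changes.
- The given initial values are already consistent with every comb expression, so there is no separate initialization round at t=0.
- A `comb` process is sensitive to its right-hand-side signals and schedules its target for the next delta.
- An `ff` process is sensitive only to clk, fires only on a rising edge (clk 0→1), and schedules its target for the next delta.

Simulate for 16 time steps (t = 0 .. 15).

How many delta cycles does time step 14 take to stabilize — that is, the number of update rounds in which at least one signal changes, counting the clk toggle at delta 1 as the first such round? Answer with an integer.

t0.Δ0 clk=0 x=1 q=0 v=1 r=0 u=0 p=1 y=0 n0=1 z=0
t0.Δ1 clk=1 x=1 q=0 v=1 r=0 u=0 p=1 y=0 n0=1 z=0
t0.Δ2 clk=1 x=1 q=0 v=1 r=0 u=0 p=0 y=0 n0=1 z=0
t0.Δ3 clk=1 x=0 q=0 v=1 r=0 u=0 p=0 y=1 n0=0 z=0
t0.Δ4 clk=1 x=0 q=0 v=0 r=0 u=0 p=0 y=0 n0=0 z=0
t1.Δ0 clk=1 x=0 q=0 v=0 r=0 u=0 p=0 y=0 n0=0 z=0
t1.Δ1 clk=0 x=0 q=0 v=0 r=0 u=0 p=0 y=0 n0=0 z=0
t2.Δ0 clk=0 x=0 q=0 v=0 r=0 u=0 p=0 y=0 n0=0 z=0
t2.Δ1 clk=1 x=0 q=0 v=0 r=0 u=0 p=0 y=0 n0=0 z=0
t2.Δ2 clk=1 x=0 q=0 v=0 r=0 u=0 p=1 y=0 n0=0 z=0
t2.Δ3 clk=1 x=1 q=0 v=0 r=0 u=0 p=1 y=1 n0=1 z=0
t2.Δ4 clk=1 x=1 q=0 v=1 r=0 u=0 p=1 y=0 n0=1 z=0
t3.Δ0 clk=1 x=1 q=0 v=1 r=0 u=0 p=1 y=0 n0=1 z=0
t3.Δ1 clk=0 x=1 q=0 v=1 r=0 u=0 p=1 y=0 n0=1 z=0
t4.Δ0 clk=0 x=1 q=0 v=1 r=0 u=0 p=1 y=0 n0=1 z=0
t4.Δ1 clk=1 x=1 q=0 v=1 r=0 u=0 p=1 y=0 n0=1 z=0
t4.Δ2 clk=1 x=1 q=0 v=1 r=0 u=0 p=0 y=0 n0=1 z=0
t4.Δ3 clk=1 x=0 q=0 v=1 r=0 u=0 p=0 y=1 n0=0 z=0
t4.Δ4 clk=1 x=0 q=0 v=0 r=0 u=0 p=0 y=0 n0=0 z=0
t5.Δ0 clk=1 x=0 q=0 v=0 r=0 u=0 p=0 y=0 n0=0 z=0
t5.Δ1 clk=0 x=0 q=0 v=0 r=0 u=0 p=0 y=0 n0=0 z=0
t6.Δ0 clk=0 x=0 q=0 v=0 r=0 u=0 p=0 y=0 n0=0 z=0
t6.Δ1 clk=1 x=0 q=0 v=0 r=0 u=0 p=0 y=0 n0=0 z=0
t6.Δ2 clk=1 x=0 q=0 v=0 r=0 u=0 p=1 y=0 n0=0 z=0
t6.Δ3 clk=1 x=1 q=0 v=0 r=0 u=0 p=1 y=1 n0=1 z=0
t6.Δ4 clk=1 x=1 q=0 v=1 r=0 u=0 p=1 y=0 n0=1 z=0
t7.Δ0 clk=1 x=1 q=0 v=1 r=0 u=0 p=1 y=0 n0=1 z=0
t7.Δ1 clk=0 x=1 q=0 v=1 r=0 u=0 p=1 y=0 n0=1 z=0
t8.Δ0 clk=0 x=1 q=0 v=1 r=0 u=0 p=1 y=0 n0=1 z=0
t8.Δ1 clk=1 x=1 q=0 v=1 r=0 u=0 p=1 y=0 n0=1 z=0
t8.Δ2 clk=1 x=1 q=0 v=1 r=0 u=0 p=0 y=0 n0=1 z=0
t8.Δ3 clk=1 x=0 q=0 v=1 r=0 u=0 p=0 y=1 n0=0 z=0
t8.Δ4 clk=1 x=0 q=0 v=0 r=0 u=0 p=0 y=0 n0=0 z=0
t9.Δ0 clk=1 x=0 q=0 v=0 r=0 u=0 p=0 y=0 n0=0 z=0
t9.Δ1 clk=0 x=0 q=0 v=0 r=0 u=0 p=0 y=0 n0=0 z=0
t10.Δ0 clk=0 x=0 q=0 v=0 r=0 u=0 p=0 y=0 n0=0 z=0
t10.Δ1 clk=1 x=0 q=0 v=0 r=0 u=0 p=0 y=0 n0=0 z=0
t10.Δ2 clk=1 x=0 q=0 v=0 r=0 u=0 p=1 y=0 n0=0 z=0
t10.Δ3 clk=1 x=1 q=0 v=0 r=0 u=0 p=1 y=1 n0=1 z=0
t10.Δ4 clk=1 x=1 q=0 v=1 r=0 u=0 p=1 y=0 n0=1 z=0
t11.Δ0 clk=1 x=1 q=0 v=1 r=0 u=0 p=1 y=0 n0=1 z=0
t11.Δ1 clk=0 x=1 q=0 v=1 r=0 u=0 p=1 y=0 n0=1 z=0
t12.Δ0 clk=0 x=1 q=0 v=1 r=0 u=0 p=1 y=0 n0=1 z=0
t12.Δ1 clk=1 x=1 q=0 v=1 r=0 u=0 p=1 y=0 n0=1 z=0
t12.Δ2 clk=1 x=1 q=0 v=1 r=0 u=0 p=0 y=0 n0=1 z=0
t12.Δ3 clk=1 x=0 q=0 v=1 r=0 u=0 p=0 y=1 n0=0 z=0
t12.Δ4 clk=1 x=0 q=0 v=0 r=0 u=0 p=0 y=0 n0=0 z=0
t13.Δ0 clk=1 x=0 q=0 v=0 r=0 u=0 p=0 y=0 n0=0 z=0
t13.Δ1 clk=0 x=0 q=0 v=0 r=0 u=0 p=0 y=0 n0=0 z=0
t14.Δ0 clk=0 x=0 q=0 v=0 r=0 u=0 p=0 y=0 n0=0 z=0
t14.Δ1 clk=1 x=0 q=0 v=0 r=0 u=0 p=0 y=0 n0=0 z=0
t14.Δ2 clk=1 x=0 q=0 v=0 r=0 u=0 p=1 y=0 n0=0 z=0
t14.Δ3 clk=1 x=1 q=0 v=0 r=0 u=0 p=1 y=1 n0=1 z=0
t14.Δ4 clk=1 x=1 q=0 v=1 r=0 u=0 p=1 y=0 n0=1 z=0
t15.Δ0 clk=1 x=1 q=0 v=1 r=0 u=0 p=1 y=0 n0=1 z=0
t15.Δ1 clk=0 x=1 q=0 v=1 r=0 u=0 p=1 y=0 n0=1 z=0

4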